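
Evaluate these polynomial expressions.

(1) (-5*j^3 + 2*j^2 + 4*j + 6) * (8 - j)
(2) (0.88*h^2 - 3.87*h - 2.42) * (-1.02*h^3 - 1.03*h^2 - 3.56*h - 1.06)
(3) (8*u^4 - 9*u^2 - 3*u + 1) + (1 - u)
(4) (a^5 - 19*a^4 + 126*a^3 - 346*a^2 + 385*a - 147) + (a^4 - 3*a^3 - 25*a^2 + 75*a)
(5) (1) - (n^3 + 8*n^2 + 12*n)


(1) = 5*j^4 - 42*j^3 + 12*j^2 + 26*j + 48
(2) = -0.8976*h^5 + 3.041*h^4 + 3.3217*h^3 + 15.337*h^2 + 12.7174*h + 2.5652
(3) = 8*u^4 - 9*u^2 - 4*u + 2
(4) = a^5 - 18*a^4 + 123*a^3 - 371*a^2 + 460*a - 147
(5) = -n^3 - 8*n^2 - 12*n + 1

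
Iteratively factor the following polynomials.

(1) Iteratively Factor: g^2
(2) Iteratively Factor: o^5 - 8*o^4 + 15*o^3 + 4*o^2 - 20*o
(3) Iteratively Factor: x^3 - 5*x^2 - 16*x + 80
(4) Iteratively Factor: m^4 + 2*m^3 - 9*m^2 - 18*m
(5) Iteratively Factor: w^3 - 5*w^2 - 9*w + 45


(1) = (g)*(g)
(2) = (o - 2)*(o^4 - 6*o^3 + 3*o^2 + 10*o) = (o - 2)*(o + 1)*(o^3 - 7*o^2 + 10*o) = (o - 5)*(o - 2)*(o + 1)*(o^2 - 2*o) = o*(o - 5)*(o - 2)*(o + 1)*(o - 2)
(3) = (x - 5)*(x^2 - 16) = (x - 5)*(x - 4)*(x + 4)
(4) = (m + 2)*(m^3 - 9*m) = (m + 2)*(m + 3)*(m^2 - 3*m) = (m - 3)*(m + 2)*(m + 3)*(m)
(5) = (w + 3)*(w^2 - 8*w + 15) = (w - 3)*(w + 3)*(w - 5)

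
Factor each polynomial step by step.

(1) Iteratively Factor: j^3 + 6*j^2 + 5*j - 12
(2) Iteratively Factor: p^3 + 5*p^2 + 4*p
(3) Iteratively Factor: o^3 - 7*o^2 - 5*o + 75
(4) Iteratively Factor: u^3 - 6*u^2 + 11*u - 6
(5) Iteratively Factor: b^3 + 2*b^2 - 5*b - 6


(1) = (j + 4)*(j^2 + 2*j - 3) = (j + 3)*(j + 4)*(j - 1)
(2) = (p + 1)*(p^2 + 4*p) = p*(p + 1)*(p + 4)
(3) = (o - 5)*(o^2 - 2*o - 15) = (o - 5)*(o + 3)*(o - 5)
(4) = (u - 1)*(u^2 - 5*u + 6) = (u - 3)*(u - 1)*(u - 2)
(5) = (b - 2)*(b^2 + 4*b + 3) = (b - 2)*(b + 1)*(b + 3)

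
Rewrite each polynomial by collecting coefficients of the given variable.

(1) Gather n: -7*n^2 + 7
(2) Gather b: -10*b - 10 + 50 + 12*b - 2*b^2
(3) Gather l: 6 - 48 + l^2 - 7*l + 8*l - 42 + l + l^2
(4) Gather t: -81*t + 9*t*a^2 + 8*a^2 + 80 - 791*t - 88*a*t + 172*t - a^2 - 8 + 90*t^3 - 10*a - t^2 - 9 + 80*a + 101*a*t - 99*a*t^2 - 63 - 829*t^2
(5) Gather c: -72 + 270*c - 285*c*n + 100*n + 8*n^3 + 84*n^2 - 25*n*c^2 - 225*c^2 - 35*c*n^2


(1) = 7 - 7*n^2
(2) = -2*b^2 + 2*b + 40
(3) = 2*l^2 + 2*l - 84
(4) = 7*a^2 + 70*a + 90*t^3 + t^2*(-99*a - 830) + t*(9*a^2 + 13*a - 700)
(5) = c^2*(-25*n - 225) + c*(-35*n^2 - 285*n + 270) + 8*n^3 + 84*n^2 + 100*n - 72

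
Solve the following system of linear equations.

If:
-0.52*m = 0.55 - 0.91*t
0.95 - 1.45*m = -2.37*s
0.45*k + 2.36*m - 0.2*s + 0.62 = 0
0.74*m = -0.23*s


Then:
k = -2.08
m = 0.10
s = -0.34
t = 0.66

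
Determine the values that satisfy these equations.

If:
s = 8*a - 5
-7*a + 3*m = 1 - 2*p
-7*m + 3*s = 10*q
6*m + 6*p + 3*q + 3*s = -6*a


Then:
a = s/8 + 5/8
m = 97*s/68 + 265/68
p = -463*s/272 - 859/272
q = -95*s/136 - 371/136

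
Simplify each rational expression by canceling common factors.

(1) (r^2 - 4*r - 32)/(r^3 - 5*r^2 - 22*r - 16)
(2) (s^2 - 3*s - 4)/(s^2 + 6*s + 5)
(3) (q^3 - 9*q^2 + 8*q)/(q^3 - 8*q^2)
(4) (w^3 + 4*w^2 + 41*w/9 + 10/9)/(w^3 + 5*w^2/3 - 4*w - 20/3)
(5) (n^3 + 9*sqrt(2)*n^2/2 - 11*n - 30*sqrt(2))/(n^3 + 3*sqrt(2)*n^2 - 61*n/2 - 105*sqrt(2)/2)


(1) = (r + 4)/(r^2 + 3*r + 2)
(2) = (s - 4)/(s + 5)
(3) = (q - 1)/q
(4) = (3*w + 1)/(3*w - 6)
(5) = (4*n - 8*sqrt(2))/(4*n - 14*sqrt(2))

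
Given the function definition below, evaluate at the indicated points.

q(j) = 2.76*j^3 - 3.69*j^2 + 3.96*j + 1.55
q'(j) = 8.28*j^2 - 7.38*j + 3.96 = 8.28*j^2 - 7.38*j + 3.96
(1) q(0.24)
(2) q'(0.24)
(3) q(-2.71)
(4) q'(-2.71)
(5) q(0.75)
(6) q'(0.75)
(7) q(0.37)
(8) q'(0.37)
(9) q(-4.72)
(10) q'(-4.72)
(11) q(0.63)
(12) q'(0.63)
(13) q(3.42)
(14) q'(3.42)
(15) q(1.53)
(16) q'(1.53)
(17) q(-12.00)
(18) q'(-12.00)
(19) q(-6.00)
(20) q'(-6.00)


(1) = 2.33
(2) = 2.67
(3) = -91.21
(4) = 84.77
(5) = 3.61
(6) = 3.08
(7) = 2.65
(8) = 2.36
(9) = -389.57
(10) = 223.26
(11) = 3.27
(12) = 2.60
(13) = 82.34
(14) = 75.57
(15) = 8.86
(16) = 12.05
(17) = -5346.61
(18) = 1284.84
(19) = -751.21
(20) = 346.32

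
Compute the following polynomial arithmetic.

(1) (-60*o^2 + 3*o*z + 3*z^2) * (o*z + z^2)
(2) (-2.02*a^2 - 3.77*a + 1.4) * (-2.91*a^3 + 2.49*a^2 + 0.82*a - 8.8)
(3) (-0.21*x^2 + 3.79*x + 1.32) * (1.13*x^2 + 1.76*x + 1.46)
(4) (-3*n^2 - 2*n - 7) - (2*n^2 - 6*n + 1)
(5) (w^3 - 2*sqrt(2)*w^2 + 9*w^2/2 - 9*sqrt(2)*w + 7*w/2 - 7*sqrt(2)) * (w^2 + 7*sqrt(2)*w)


(1) = -60*o^3*z - 57*o^2*z^2 + 6*o*z^3 + 3*z^4
(2) = 5.8782*a^5 + 5.9409*a^4 - 15.1177*a^3 + 18.1706*a^2 + 34.324*a - 12.32
(3) = -0.2373*x^4 + 3.9131*x^3 + 7.8554*x^2 + 7.8566*x + 1.9272
(4) = -5*n^2 + 4*n - 8
(5) = w^5 + 9*w^4/2 + 5*sqrt(2)*w^4 - 49*w^3/2 + 45*sqrt(2)*w^3/2 - 126*w^2 + 35*sqrt(2)*w^2/2 - 98*w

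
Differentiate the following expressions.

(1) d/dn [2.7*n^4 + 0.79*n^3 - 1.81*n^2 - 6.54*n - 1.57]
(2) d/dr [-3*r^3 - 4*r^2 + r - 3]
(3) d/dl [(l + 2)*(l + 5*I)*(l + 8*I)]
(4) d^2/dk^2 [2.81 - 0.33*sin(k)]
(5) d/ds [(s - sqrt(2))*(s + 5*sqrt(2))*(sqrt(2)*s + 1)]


(1) = 10.8*n^3 + 2.37*n^2 - 3.62*n - 6.54
(2) = -9*r^2 - 8*r + 1
(3) = 3*l^2 + l*(4 + 26*I) - 40 + 26*I
(4) = 0.33*sin(k)
(5) = 3*sqrt(2)*s^2 + 18*s - 6*sqrt(2)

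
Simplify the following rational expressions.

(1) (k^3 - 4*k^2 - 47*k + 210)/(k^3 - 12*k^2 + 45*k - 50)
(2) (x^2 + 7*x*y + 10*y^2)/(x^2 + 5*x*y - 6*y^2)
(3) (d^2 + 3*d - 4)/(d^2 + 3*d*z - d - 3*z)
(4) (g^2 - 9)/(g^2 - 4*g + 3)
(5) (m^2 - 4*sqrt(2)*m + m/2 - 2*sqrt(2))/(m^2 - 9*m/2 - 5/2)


(1) = (k^2 + k - 42)/(k^2 - 7*k + 10)
(2) = (x^2 + 7*x*y + 10*y^2)/(x^2 + 5*x*y - 6*y^2)
(3) = (d + 4)/(d + 3*z)
(4) = (g + 3)/(g - 1)
(5) = (4*m - 16*sqrt(2))/(4*m - 20)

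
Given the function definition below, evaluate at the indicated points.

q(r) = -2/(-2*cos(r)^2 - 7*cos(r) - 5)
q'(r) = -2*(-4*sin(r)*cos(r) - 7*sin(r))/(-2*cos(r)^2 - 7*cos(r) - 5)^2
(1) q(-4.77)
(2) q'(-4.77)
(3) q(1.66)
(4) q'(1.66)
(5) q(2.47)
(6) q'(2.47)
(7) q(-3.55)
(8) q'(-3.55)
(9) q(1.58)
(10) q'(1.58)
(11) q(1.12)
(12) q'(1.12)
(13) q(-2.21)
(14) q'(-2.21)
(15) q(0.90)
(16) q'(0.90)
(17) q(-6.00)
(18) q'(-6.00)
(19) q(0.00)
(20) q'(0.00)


(1) = 0.37
(2) = 0.49
(3) = 0.46
(4) = 0.69
(5) = 2.68
(6) = 8.65
(7) = 7.68
(8) = 39.04
(9) = 0.41
(10) = 0.57
(11) = 0.24
(12) = 0.22
(13) = 1.30
(14) = -3.14
(15) = 0.20
(16) = 0.14
(17) = 0.15
(18) = 0.03
(19) = 0.14
(20) = 0.00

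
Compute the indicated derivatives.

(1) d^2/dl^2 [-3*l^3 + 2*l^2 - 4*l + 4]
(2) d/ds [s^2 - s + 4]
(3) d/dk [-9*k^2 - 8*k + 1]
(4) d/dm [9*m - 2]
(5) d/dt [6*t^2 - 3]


(1) = 4 - 18*l
(2) = 2*s - 1
(3) = -18*k - 8
(4) = 9
(5) = 12*t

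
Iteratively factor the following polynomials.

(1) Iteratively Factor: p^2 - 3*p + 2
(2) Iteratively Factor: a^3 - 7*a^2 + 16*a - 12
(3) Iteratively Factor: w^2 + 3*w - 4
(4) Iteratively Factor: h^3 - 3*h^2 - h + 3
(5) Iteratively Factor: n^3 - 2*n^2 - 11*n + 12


(1) = (p - 1)*(p - 2)
(2) = (a - 2)*(a^2 - 5*a + 6) = (a - 3)*(a - 2)*(a - 2)
(3) = (w - 1)*(w + 4)
(4) = (h - 1)*(h^2 - 2*h - 3) = (h - 1)*(h + 1)*(h - 3)
(5) = (n - 1)*(n^2 - n - 12) = (n - 4)*(n - 1)*(n + 3)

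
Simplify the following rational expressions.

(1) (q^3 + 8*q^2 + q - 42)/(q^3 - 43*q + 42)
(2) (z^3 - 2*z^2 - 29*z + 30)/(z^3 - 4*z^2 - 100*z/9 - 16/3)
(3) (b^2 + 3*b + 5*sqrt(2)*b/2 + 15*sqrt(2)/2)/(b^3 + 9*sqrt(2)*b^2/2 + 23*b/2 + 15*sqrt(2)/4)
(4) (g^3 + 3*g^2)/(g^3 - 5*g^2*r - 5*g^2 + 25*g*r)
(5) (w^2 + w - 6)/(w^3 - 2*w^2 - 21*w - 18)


(1) = (q^2 + q - 6)/(q^2 - 7*q + 6)
(2) = (9*z^2 + 36*z - 45)/(9*z^2 + 18*z + 8)
(3) = (8*b + 24)/(8*b^2 + 16*sqrt(2)*b + 12)
(4) = (-g^2 - 3*g)/(-g^2 + 5*g*r + 5*g - 25*r)
(5) = (w - 2)/(w^2 - 5*w - 6)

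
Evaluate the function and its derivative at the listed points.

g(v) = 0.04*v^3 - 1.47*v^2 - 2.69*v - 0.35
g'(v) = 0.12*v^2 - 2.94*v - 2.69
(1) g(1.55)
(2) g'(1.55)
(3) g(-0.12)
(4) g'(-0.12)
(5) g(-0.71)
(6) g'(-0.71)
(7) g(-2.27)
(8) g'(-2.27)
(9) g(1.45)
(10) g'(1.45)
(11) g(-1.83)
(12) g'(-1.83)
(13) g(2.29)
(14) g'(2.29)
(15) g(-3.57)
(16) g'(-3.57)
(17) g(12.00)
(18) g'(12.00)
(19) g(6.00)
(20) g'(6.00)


(1) = -7.90
(2) = -6.96
(3) = -0.05
(4) = -2.34
(5) = 0.80
(6) = -0.54
(7) = -2.29
(8) = 4.60
(9) = -7.22
(10) = -6.70
(11) = -0.60
(12) = 3.09
(13) = -13.74
(14) = -8.79
(15) = -11.30
(16) = 9.34
(17) = -175.19
(18) = -20.69
(19) = -60.77
(20) = -16.01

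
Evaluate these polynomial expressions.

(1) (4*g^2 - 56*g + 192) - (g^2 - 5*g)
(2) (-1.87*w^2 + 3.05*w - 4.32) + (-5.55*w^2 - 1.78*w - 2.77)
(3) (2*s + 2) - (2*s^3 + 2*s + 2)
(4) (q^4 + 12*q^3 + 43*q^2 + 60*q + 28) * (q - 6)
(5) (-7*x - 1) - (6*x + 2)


(1) = 3*g^2 - 51*g + 192
(2) = -7.42*w^2 + 1.27*w - 7.09
(3) = -2*s^3
(4) = q^5 + 6*q^4 - 29*q^3 - 198*q^2 - 332*q - 168
(5) = -13*x - 3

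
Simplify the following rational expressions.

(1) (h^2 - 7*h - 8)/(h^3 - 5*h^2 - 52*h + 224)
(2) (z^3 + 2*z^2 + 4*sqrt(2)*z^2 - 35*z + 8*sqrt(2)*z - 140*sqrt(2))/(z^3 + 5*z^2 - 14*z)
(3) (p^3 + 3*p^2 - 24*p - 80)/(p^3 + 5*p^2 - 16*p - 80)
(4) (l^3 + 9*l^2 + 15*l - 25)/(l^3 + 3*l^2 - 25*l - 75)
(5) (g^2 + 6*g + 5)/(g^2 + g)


(1) = (h + 1)/(h^2 + 3*h - 28)
(2) = (z^2 + z*(-5 + 4*sqrt(2)) - 20*sqrt(2))/(z^2 - 2*z)
(3) = (p^2 - p - 20)/(p^2 + p - 20)
(4) = (l^2 + 4*l - 5)/(l^2 - 2*l - 15)
(5) = (g + 5)/g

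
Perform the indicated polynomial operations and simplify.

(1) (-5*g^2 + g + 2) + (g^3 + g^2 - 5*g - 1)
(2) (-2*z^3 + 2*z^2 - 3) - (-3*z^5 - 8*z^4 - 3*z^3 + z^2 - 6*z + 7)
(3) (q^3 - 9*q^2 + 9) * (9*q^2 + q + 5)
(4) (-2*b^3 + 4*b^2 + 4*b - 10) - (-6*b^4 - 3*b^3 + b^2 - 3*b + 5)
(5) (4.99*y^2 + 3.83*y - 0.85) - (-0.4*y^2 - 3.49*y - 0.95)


(1) = g^3 - 4*g^2 - 4*g + 1
(2) = 3*z^5 + 8*z^4 + z^3 + z^2 + 6*z - 10
(3) = 9*q^5 - 80*q^4 - 4*q^3 + 36*q^2 + 9*q + 45
(4) = 6*b^4 + b^3 + 3*b^2 + 7*b - 15
(5) = 5.39*y^2 + 7.32*y + 0.1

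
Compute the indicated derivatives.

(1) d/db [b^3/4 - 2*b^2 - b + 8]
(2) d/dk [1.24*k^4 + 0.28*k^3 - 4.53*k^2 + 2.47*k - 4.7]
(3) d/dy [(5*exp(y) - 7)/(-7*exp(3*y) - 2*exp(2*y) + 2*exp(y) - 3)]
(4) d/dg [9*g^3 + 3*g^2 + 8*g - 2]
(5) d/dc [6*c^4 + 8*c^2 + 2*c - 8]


(1) = 3*b^2/4 - 4*b - 1
(2) = 4.96*k^3 + 0.84*k^2 - 9.06*k + 2.47
(3) = (70*exp(3*y) - 137*exp(2*y) - 28*exp(y) - 1)*exp(y)/(49*exp(6*y) + 28*exp(5*y) - 24*exp(4*y) + 34*exp(3*y) + 16*exp(2*y) - 12*exp(y) + 9)
(4) = 27*g^2 + 6*g + 8
(5) = 24*c^3 + 16*c + 2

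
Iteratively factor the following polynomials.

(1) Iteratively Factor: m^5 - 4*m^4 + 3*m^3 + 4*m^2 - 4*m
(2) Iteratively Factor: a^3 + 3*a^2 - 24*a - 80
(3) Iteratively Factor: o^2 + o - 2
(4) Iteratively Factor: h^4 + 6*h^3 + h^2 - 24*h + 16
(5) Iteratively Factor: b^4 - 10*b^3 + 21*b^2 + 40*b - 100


(1) = (m + 1)*(m^4 - 5*m^3 + 8*m^2 - 4*m) = (m - 2)*(m + 1)*(m^3 - 3*m^2 + 2*m) = (m - 2)*(m - 1)*(m + 1)*(m^2 - 2*m) = m*(m - 2)*(m - 1)*(m + 1)*(m - 2)
(2) = (a - 5)*(a^2 + 8*a + 16) = (a - 5)*(a + 4)*(a + 4)
(3) = (o + 2)*(o - 1)
(4) = (h - 1)*(h^3 + 7*h^2 + 8*h - 16) = (h - 1)*(h + 4)*(h^2 + 3*h - 4) = (h - 1)*(h + 4)^2*(h - 1)
(5) = (b + 2)*(b^3 - 12*b^2 + 45*b - 50) = (b - 5)*(b + 2)*(b^2 - 7*b + 10) = (b - 5)*(b - 2)*(b + 2)*(b - 5)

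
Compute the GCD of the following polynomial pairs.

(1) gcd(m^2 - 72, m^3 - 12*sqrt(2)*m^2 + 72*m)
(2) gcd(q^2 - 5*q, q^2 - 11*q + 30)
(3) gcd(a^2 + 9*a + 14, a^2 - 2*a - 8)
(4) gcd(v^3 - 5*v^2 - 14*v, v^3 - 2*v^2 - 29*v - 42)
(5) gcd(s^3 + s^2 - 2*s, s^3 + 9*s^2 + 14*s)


(1) = gcd((m - 6*sqrt(2))*(m + 6*sqrt(2)), m*(m - 6*sqrt(2))^2) = m - 6*sqrt(2)
(2) = q - 5
(3) = a + 2
(4) = v^2 - 5*v - 14
(5) = gcd(s*(s - 1)*(s + 2), s*(s + 2)*(s + 7)) = s^2 + 2*s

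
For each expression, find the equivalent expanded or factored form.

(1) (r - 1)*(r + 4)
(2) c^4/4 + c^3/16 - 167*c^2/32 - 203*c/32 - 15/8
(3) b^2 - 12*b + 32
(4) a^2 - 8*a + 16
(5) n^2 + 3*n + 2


(1) = r^2 + 3*r - 4
(2) = (c/4 + 1)*(c - 5)*(c + 1/2)*(c + 3/4)
(3) = (b - 8)*(b - 4)
(4) = (a - 4)^2
(5) = (n + 1)*(n + 2)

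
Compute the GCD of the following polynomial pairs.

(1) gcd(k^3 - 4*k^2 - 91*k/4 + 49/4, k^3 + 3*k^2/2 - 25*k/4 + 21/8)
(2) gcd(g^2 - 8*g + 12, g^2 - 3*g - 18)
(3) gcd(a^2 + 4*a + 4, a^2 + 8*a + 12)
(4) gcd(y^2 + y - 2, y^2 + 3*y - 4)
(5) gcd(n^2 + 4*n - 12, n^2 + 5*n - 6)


(1) = k^2 + 3*k - 7/4
(2) = gcd((g - 6)*(g - 2), (g - 6)*(g + 3)) = g - 6
(3) = gcd((a + 2)^2, (a + 2)*(a + 6)) = a + 2
(4) = gcd((y - 1)*(y + 2), (y - 1)*(y + 4)) = y - 1
(5) = n + 6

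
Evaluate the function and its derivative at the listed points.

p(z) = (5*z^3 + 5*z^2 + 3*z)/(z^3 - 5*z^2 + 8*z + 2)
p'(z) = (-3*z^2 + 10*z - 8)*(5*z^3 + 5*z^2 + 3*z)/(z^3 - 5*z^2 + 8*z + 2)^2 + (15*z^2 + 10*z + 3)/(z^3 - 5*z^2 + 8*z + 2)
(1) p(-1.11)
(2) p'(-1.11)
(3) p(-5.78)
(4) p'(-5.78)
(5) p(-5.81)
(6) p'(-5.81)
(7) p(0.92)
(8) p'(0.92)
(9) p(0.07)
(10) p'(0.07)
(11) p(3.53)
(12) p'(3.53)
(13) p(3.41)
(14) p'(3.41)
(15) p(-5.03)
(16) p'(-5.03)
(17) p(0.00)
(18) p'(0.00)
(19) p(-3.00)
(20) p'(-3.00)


(1) = 0.28
(2) = -0.28
(3) = 2.02
(4) = -0.28
(5) = 2.03
(6) = -0.27
(7) = 1.84
(8) = 3.80
(9) = 0.09
(10) = 1.22
(11) = 24.56
(12) = -1.88
(13) = 24.71
(14) = -0.51
(15) = 1.80
(16) = -0.31
(17) = 0.00
(18) = 1.50
(19) = 1.05
(20) = -0.42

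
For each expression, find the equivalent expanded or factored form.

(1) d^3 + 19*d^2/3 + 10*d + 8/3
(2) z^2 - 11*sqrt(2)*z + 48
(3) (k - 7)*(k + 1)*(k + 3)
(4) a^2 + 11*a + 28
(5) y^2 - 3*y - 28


(1) = (d + 1/3)*(d + 2)*(d + 4)
(2) = (z - 8*sqrt(2))*(z - 3*sqrt(2))
(3) = k^3 - 3*k^2 - 25*k - 21
(4) = (a + 4)*(a + 7)
(5) = (y - 7)*(y + 4)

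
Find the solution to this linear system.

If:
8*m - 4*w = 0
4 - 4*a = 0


Then:
a = 1
m = w/2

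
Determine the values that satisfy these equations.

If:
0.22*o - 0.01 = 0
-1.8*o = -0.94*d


Then:
d = 0.09
o = 0.05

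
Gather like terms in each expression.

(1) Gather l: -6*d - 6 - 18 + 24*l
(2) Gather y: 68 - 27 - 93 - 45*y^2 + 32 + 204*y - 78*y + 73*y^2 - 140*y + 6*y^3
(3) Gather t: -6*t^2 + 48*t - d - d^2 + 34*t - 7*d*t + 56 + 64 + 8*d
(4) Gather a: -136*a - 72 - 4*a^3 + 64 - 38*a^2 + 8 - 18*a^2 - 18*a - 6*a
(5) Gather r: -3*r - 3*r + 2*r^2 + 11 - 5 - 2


(1) = -6*d + 24*l - 24
(2) = 6*y^3 + 28*y^2 - 14*y - 20
(3) = -d^2 + 7*d - 6*t^2 + t*(82 - 7*d) + 120
(4) = -4*a^3 - 56*a^2 - 160*a
(5) = 2*r^2 - 6*r + 4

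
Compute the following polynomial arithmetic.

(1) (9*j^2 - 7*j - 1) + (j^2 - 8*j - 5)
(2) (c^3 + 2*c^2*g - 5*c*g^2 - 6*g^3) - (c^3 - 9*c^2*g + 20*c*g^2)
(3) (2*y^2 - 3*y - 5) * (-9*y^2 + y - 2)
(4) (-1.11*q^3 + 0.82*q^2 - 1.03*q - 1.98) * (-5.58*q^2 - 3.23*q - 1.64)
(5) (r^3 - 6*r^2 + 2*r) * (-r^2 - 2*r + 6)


(1) = 10*j^2 - 15*j - 6
(2) = 11*c^2*g - 25*c*g^2 - 6*g^3
(3) = -18*y^4 + 29*y^3 + 38*y^2 + y + 10
(4) = 6.1938*q^5 - 0.9903*q^4 + 4.9192*q^3 + 13.0305*q^2 + 8.0846*q + 3.2472
(5) = -r^5 + 4*r^4 + 16*r^3 - 40*r^2 + 12*r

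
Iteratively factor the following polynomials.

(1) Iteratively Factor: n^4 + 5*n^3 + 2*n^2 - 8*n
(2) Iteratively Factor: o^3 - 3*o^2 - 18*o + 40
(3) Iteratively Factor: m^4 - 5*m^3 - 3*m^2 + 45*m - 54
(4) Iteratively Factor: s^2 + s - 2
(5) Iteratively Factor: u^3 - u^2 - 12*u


(1) = (n + 4)*(n^3 + n^2 - 2*n) = (n + 2)*(n + 4)*(n^2 - n) = (n - 1)*(n + 2)*(n + 4)*(n)
(2) = (o - 2)*(o^2 - o - 20) = (o - 2)*(o + 4)*(o - 5)
(3) = (m + 3)*(m^3 - 8*m^2 + 21*m - 18) = (m - 3)*(m + 3)*(m^2 - 5*m + 6) = (m - 3)*(m - 2)*(m + 3)*(m - 3)
(4) = (s - 1)*(s + 2)
(5) = (u + 3)*(u^2 - 4*u) = u*(u + 3)*(u - 4)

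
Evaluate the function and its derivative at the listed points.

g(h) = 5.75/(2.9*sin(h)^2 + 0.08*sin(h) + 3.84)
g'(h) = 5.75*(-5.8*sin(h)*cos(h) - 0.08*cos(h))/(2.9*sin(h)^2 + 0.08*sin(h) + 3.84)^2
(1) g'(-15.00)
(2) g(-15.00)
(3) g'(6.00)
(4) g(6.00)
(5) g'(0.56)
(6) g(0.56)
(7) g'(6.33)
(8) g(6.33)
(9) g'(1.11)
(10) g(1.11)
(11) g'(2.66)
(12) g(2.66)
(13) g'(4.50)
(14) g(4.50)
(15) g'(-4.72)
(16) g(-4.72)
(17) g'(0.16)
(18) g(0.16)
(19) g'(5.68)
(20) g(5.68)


(1) = -0.64
(2) = 1.15
(3) = 0.52
(4) = 1.42
(5) = -0.70
(6) = 1.22
(7) = -0.14
(8) = 1.49
(9) = -0.35
(10) = 0.92
(11) = 0.70
(12) = 1.28
(13) = -0.16
(14) = 0.88
(15) = -0.01
(16) = 0.84
(17) = -0.37
(18) = 1.46
(19) = 0.68
(20) = 1.22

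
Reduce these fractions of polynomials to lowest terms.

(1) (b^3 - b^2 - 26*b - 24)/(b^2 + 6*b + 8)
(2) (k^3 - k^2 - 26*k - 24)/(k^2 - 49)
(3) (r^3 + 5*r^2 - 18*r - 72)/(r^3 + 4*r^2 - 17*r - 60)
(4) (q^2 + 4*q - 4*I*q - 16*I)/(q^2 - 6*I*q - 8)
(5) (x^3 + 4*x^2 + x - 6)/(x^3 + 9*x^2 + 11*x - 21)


(1) = (b^2 - 5*b - 6)/(b + 2)
(2) = (k^3 - k^2 - 26*k - 24)/(k^2 - 49)
(3) = (r + 6)/(r + 5)
(4) = (q + 4)/(q - 2*I)
(5) = (x + 2)/(x + 7)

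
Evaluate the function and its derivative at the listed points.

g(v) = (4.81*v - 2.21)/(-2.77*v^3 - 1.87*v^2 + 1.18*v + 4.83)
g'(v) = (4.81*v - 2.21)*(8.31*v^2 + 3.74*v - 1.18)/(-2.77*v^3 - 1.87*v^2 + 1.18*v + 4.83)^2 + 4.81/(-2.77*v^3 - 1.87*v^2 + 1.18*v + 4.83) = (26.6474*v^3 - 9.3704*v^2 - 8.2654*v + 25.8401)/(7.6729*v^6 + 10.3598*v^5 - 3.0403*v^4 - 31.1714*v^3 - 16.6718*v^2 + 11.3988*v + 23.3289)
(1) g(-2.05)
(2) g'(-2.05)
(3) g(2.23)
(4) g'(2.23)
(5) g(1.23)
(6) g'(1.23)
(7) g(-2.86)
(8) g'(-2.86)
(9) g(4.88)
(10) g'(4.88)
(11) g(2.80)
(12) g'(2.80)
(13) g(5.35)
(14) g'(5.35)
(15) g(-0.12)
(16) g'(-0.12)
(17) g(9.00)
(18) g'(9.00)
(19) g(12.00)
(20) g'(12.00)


(1) = -0.66
(2) = -0.67
(3) = -0.26
(4) = 0.24
(5) = -2.18
(6) = 17.63
(7) = -0.31
(8) = -0.25
(9) = -0.06
(10) = 0.02
(11) = -0.17
(12) = 0.11
(13) = -0.05
(14) = 0.02
(15) = -0.60
(16) = 1.22
(17) = -0.02
(18) = 0.00
(19) = -0.01
(20) = 0.00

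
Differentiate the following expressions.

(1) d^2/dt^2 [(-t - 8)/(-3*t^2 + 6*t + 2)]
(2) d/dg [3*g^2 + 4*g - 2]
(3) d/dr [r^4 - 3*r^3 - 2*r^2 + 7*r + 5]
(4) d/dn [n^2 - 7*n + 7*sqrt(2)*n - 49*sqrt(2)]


(1) = 18*((-t - 2)*(-3*t^2 + 6*t + 2) - 4*(t - 1)^2*(t + 8))/(-3*t^2 + 6*t + 2)^3
(2) = 6*g + 4
(3) = 4*r^3 - 9*r^2 - 4*r + 7
(4) = 2*n - 7 + 7*sqrt(2)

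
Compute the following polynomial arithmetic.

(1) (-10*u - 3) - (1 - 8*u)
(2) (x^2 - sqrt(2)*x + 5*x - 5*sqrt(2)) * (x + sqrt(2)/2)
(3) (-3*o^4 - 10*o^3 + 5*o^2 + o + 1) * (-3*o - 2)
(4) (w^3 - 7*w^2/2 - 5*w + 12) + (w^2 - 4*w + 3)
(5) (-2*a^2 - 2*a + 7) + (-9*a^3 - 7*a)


(1) = -2*u - 4
(2) = x^3 - sqrt(2)*x^2/2 + 5*x^2 - 5*sqrt(2)*x/2 - x - 5
(3) = 9*o^5 + 36*o^4 + 5*o^3 - 13*o^2 - 5*o - 2
(4) = w^3 - 5*w^2/2 - 9*w + 15
(5) = -9*a^3 - 2*a^2 - 9*a + 7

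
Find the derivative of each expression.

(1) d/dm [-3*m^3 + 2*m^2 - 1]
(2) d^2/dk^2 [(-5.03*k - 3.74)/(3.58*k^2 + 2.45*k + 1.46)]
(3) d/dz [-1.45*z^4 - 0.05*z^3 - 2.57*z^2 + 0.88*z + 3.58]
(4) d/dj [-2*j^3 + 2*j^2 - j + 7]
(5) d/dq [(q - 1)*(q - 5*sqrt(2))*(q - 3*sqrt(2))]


(1) = m*(4 - 9*m)
(2) = (-(5.03*k + 3.74)*(7.16*k + 2.45)*(14.32*k + 4.9) + (108.0444*k + 51.4254)*(3.58*k^2 + 2.45*k + 1.46))/(3.58*k^2 + 2.45*k + 1.46)^3
(3) = -5.8*z^3 - 0.15*z^2 - 5.14*z + 0.88
(4) = -6*j^2 + 4*j - 1
(5) = 3*q^2 - 16*sqrt(2)*q - 2*q + 8*sqrt(2) + 30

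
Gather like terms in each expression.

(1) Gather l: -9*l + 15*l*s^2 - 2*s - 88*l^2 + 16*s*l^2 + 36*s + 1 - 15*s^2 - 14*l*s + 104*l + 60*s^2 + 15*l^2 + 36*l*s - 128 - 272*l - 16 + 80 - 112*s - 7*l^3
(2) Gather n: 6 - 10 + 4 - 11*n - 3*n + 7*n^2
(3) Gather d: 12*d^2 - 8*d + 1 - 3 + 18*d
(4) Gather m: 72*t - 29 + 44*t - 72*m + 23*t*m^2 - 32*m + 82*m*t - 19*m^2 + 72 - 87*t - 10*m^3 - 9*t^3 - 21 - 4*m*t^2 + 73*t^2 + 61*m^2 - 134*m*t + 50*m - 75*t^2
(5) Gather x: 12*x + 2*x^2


(1) = -7*l^3 + l^2*(16*s - 73) + l*(15*s^2 + 22*s - 177) + 45*s^2 - 78*s - 63
(2) = 7*n^2 - 14*n
(3) = 12*d^2 + 10*d - 2
(4) = -10*m^3 + m^2*(23*t + 42) + m*(-4*t^2 - 52*t - 54) - 9*t^3 - 2*t^2 + 29*t + 22
(5) = 2*x^2 + 12*x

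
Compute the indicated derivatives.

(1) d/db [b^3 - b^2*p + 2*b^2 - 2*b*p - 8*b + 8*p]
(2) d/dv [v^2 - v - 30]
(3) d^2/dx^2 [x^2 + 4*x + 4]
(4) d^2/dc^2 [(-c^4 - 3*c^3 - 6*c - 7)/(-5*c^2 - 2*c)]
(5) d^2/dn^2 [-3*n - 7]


(1) = 3*b^2 - 2*b*p + 4*b - 2*p - 8
(2) = 2*v - 1
(3) = 2
(4) = 2*(25*c^6 + 30*c^5 + 12*c^4 + 162*c^3 + 525*c^2 + 210*c + 28)/(c^3*(125*c^3 + 150*c^2 + 60*c + 8))
(5) = 0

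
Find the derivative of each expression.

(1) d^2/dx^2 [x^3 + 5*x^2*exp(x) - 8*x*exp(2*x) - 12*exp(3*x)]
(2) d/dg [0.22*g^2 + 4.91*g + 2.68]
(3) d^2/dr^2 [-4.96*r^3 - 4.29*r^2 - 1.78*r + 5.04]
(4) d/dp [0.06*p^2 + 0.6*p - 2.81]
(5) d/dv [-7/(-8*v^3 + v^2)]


(1) = 5*x^2*exp(x) - 32*x*exp(2*x) + 20*x*exp(x) + 6*x - 108*exp(3*x) - 32*exp(2*x) + 10*exp(x)
(2) = 0.44*g + 4.91
(3) = -29.76*r - 8.58
(4) = 0.12*p + 0.6
(5) = 14*(1 - 12*v)/(v^3*(8*v - 1)^2)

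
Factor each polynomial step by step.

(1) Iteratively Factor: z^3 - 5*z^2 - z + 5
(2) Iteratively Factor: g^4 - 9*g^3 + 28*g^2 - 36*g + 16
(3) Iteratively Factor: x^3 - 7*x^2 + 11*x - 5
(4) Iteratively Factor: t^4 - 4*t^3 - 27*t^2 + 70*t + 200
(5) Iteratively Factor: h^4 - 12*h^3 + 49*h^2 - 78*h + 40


(1) = (z - 5)*(z^2 - 1) = (z - 5)*(z + 1)*(z - 1)
(2) = (g - 1)*(g^3 - 8*g^2 + 20*g - 16) = (g - 2)*(g - 1)*(g^2 - 6*g + 8) = (g - 2)^2*(g - 1)*(g - 4)
(3) = (x - 1)*(x^2 - 6*x + 5) = (x - 5)*(x - 1)*(x - 1)
(4) = (t - 5)*(t^3 + t^2 - 22*t - 40) = (t - 5)*(t + 2)*(t^2 - t - 20) = (t - 5)^2*(t + 2)*(t + 4)
(5) = (h - 2)*(h^3 - 10*h^2 + 29*h - 20) = (h - 2)*(h - 1)*(h^2 - 9*h + 20) = (h - 4)*(h - 2)*(h - 1)*(h - 5)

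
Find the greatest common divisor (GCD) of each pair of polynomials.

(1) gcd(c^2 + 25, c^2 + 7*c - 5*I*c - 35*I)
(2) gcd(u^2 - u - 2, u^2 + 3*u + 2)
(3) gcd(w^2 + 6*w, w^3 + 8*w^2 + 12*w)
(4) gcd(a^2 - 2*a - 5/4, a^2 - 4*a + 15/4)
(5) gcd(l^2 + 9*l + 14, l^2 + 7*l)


(1) = c - 5*I
(2) = gcd((u - 2)*(u + 1), (u + 1)*(u + 2)) = u + 1
(3) = gcd(w*(w + 6), w*(w + 2)*(w + 6)) = w^2 + 6*w
(4) = a - 5/2
(5) = l + 7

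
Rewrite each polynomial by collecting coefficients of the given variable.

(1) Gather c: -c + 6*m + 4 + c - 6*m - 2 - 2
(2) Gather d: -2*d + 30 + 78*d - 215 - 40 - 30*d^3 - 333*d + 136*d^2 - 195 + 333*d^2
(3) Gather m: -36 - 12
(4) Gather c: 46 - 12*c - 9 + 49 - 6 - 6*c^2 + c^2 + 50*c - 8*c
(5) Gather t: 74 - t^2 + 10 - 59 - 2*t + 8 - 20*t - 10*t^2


(1) = 0
(2) = -30*d^3 + 469*d^2 - 257*d - 420
(3) = -48
(4) = -5*c^2 + 30*c + 80
(5) = -11*t^2 - 22*t + 33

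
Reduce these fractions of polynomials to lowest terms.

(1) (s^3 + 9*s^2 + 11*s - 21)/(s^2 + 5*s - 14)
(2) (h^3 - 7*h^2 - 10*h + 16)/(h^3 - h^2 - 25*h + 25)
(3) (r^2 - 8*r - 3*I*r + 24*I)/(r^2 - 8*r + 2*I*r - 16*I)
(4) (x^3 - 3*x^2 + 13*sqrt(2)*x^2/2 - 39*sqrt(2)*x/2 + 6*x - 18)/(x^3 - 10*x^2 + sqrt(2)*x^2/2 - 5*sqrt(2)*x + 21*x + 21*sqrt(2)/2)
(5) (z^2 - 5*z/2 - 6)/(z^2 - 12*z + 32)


(1) = (s^2 + 2*s - 3)/(s - 2)
(2) = (h^2 - 6*h - 16)/(h^2 - 25)
(3) = (r - 3*I)/(r + 2*I)
(4) = (4*x + 24*sqrt(2))/(4*x - 28)
(5) = (2*z + 3)/(2*z - 16)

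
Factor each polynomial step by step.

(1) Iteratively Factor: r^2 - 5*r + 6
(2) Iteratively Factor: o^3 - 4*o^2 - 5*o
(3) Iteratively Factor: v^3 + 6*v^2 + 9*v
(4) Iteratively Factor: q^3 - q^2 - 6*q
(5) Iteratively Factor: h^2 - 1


(1) = (r - 2)*(r - 3)
(2) = (o - 5)*(o^2 + o) = o*(o - 5)*(o + 1)
(3) = (v)*(v^2 + 6*v + 9) = v*(v + 3)*(v + 3)
(4) = (q - 3)*(q^2 + 2*q) = (q - 3)*(q + 2)*(q)
(5) = (h + 1)*(h - 1)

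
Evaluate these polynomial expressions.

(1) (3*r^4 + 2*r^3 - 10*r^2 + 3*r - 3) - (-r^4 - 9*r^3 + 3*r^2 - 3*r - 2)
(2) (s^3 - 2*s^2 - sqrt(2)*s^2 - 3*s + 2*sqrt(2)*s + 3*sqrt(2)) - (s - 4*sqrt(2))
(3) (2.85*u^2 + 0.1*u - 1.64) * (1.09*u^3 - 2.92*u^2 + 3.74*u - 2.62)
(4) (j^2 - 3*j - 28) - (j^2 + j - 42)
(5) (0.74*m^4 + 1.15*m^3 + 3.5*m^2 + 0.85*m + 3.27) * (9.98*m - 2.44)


(1) = 4*r^4 + 11*r^3 - 13*r^2 + 6*r - 1
(2) = s^3 - 2*s^2 - sqrt(2)*s^2 - 4*s + 2*sqrt(2)*s + 7*sqrt(2)
(3) = 3.1065*u^5 - 8.213*u^4 + 8.5794*u^3 - 2.3042*u^2 - 6.3956*u + 4.2968
(4) = 14 - 4*j
(5) = 7.3852*m^5 + 9.6714*m^4 + 32.124*m^3 - 0.057*m^2 + 30.5606*m - 7.9788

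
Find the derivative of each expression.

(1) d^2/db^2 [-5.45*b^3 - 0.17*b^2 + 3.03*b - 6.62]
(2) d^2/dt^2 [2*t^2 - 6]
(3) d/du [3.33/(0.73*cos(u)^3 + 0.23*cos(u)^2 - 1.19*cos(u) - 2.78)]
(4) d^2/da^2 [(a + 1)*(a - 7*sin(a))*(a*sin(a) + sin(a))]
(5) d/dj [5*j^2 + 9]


(1) = -32.7*b - 0.34
(2) = 4
(3) = (7.2927*cos(u)^2 + 1.5318*cos(u) - 3.9627)*sin(u)/(0.73*cos(u)^3 + 0.23*cos(u)^2 - 1.19*cos(u) - 2.78)^2
(4) = -a^3*sin(a) - 2*a^2*sin(a) + 6*a^2*cos(a) - 14*a^2*cos(2*a) + 5*a*sin(a) - 28*a*sin(2*a) + 8*a*cos(a) - 28*a*cos(2*a) + 4*sin(a) - 28*sin(2*a) + 2*cos(a) - 7*cos(2*a) - 7
(5) = 10*j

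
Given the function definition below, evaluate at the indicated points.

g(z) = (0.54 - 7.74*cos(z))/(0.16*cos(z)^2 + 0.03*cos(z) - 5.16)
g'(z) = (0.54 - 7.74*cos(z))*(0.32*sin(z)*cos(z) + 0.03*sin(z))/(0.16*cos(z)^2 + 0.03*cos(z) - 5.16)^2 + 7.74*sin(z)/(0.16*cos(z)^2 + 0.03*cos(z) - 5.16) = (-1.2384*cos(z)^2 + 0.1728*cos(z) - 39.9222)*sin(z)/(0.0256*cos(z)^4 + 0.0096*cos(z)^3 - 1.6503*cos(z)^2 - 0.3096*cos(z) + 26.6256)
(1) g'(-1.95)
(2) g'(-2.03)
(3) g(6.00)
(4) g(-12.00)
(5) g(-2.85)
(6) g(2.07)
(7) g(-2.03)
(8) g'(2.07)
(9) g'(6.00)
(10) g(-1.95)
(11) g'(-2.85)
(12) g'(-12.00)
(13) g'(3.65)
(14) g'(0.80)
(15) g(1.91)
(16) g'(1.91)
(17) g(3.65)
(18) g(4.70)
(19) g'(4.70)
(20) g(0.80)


(1) = 1.41
(2) = 1.36
(3) = 1.38
(4) = 1.19
(5) = -1.58
(6) = -0.83
(7) = -0.77
(8) = -1.34
(9) = 0.46
(10) = -0.66
(11) = 0.47
(12) = -0.87
(13) = 0.78
(14) = -1.13
(15) = -0.60
(16) = -1.43
(17) = -1.44
(18) = -0.12
(19) = 1.50
(20) = 0.96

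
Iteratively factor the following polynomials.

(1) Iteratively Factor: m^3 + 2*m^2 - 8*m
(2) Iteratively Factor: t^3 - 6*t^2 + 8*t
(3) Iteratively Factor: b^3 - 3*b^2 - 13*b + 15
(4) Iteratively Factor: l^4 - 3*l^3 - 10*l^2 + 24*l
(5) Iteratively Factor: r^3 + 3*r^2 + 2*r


(1) = (m + 4)*(m^2 - 2*m) = (m - 2)*(m + 4)*(m)
(2) = (t)*(t^2 - 6*t + 8) = t*(t - 4)*(t - 2)
(3) = (b - 1)*(b^2 - 2*b - 15) = (b - 1)*(b + 3)*(b - 5)
(4) = (l - 2)*(l^3 - l^2 - 12*l) = l*(l - 2)*(l^2 - l - 12) = l*(l - 4)*(l - 2)*(l + 3)
(5) = (r + 1)*(r^2 + 2*r) = r*(r + 1)*(r + 2)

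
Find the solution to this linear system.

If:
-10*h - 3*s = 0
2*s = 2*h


Then:
h = 0
s = 0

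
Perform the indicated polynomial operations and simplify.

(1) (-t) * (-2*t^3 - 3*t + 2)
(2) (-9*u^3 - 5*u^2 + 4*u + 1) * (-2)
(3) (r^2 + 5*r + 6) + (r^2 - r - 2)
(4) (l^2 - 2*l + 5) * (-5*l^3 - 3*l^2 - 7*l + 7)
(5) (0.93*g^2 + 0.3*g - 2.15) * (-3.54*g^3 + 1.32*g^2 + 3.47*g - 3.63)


(1) = 2*t^4 + 3*t^2 - 2*t
(2) = 18*u^3 + 10*u^2 - 8*u - 2
(3) = 2*r^2 + 4*r + 4
(4) = -5*l^5 + 7*l^4 - 26*l^3 + 6*l^2 - 49*l + 35
(5) = -3.2922*g^5 + 0.1656*g^4 + 11.2341*g^3 - 5.1729*g^2 - 8.5495*g + 7.8045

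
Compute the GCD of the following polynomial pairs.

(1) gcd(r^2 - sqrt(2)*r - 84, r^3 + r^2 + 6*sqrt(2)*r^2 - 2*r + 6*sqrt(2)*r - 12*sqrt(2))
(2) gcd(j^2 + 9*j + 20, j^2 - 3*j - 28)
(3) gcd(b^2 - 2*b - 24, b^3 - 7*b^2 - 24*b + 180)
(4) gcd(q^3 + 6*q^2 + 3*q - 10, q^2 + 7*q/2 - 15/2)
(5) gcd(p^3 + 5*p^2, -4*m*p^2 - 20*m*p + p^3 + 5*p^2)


(1) = gcd((r - 7*sqrt(2))*(r + 6*sqrt(2)), (r - 1)*(r + 2)*(r + 6*sqrt(2))) = r + 6*sqrt(2)
(2) = gcd((j + 4)*(j + 5), (j - 7)*(j + 4)) = j + 4
(3) = b - 6
(4) = gcd((q - 1)*(q + 2)*(q + 5), (q - 3/2)*(q + 5)) = q + 5
(5) = p^2 + 5*p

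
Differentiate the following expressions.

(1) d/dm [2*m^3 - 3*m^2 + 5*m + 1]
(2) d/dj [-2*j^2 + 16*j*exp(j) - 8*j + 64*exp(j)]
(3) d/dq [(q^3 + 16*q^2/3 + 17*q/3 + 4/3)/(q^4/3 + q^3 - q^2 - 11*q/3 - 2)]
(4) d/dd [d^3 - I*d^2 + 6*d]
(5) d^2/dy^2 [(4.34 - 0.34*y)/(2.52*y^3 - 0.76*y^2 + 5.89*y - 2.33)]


(1) = 6*m^2 - 6*m + 5
(2) = 16*j*exp(j) - 4*j + 80*exp(j) - 8
(3) = (-3*q^4 - 26*q^3 - 53*q^2 - 52*q - 58)/(q^6 + 4*q^5 - 6*q^4 - 32*q^3 + q^2 + 60*q + 36)
(4) = 3*d^2 - 2*I*d + 6
(5) = (-12.954816*y^5 + 334.63584*y^4 - 123.291152*y^3 + 377.591088*y^2 + 39.94344*y + 276.424768)/(16.003008*y^9 - 14.478912*y^8 + 116.578224*y^7 - 112.51144*y^6 + 299.252964*y^5 - 290.637756*y^4 + 307.959025*y^3 - 254.875671*y^2 + 95.928663*y - 12.649337)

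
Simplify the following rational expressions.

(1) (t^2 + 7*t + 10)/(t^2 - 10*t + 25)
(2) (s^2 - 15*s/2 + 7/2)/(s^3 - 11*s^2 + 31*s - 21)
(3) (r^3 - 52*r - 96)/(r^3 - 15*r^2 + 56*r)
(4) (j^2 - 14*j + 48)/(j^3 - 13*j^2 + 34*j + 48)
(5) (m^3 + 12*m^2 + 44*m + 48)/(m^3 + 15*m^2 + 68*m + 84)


(1) = (t^2 + 7*t + 10)/(t^2 - 10*t + 25)
(2) = (2*s - 1)/(2*s^2 - 8*s + 6)
(3) = (r^2 + 8*r + 12)/(r^2 - 7*r)
(4) = 1/(j + 1)
(5) = (m + 4)/(m + 7)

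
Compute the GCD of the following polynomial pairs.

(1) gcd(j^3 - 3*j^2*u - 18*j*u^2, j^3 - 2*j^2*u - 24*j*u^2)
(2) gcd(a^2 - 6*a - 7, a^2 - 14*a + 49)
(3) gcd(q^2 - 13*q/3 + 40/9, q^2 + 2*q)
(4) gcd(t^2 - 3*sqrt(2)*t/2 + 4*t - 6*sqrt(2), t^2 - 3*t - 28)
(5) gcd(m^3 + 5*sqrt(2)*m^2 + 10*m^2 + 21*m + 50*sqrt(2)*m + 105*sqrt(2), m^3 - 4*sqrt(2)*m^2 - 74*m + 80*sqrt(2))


(1) = gcd(j*(j - 6*u)*(j + 3*u), j*(j - 6*u)*(j + 4*u)) = -j^2 + 6*j*u
(2) = gcd((a - 7)*(a + 1), (a - 7)^2) = a - 7
(3) = gcd((q - 8/3)*(q - 5/3), q*(q + 2)) = 1
(4) = gcd((t + 4)*(t - 3*sqrt(2)/2), (t - 7)*(t + 4)) = t + 4
(5) = gcd((m + 3)*(m + 7)*(m + 5*sqrt(2)), (m - 8*sqrt(2))*(m - sqrt(2))*(m + 5*sqrt(2))) = m + 5*sqrt(2)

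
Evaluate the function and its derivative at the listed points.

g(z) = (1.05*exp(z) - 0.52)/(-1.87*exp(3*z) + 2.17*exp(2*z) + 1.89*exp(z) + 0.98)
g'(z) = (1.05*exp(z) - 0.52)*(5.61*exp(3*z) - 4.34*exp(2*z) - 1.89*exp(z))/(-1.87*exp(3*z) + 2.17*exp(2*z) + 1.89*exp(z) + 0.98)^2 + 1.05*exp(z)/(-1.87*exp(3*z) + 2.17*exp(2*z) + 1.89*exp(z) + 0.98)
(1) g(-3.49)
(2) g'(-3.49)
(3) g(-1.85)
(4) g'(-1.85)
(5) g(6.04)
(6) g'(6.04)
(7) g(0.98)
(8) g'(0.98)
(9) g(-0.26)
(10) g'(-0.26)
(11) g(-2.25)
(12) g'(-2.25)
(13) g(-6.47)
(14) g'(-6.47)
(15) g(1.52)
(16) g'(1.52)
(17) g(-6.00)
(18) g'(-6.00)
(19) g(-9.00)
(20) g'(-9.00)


(1) = -0.47
(2) = 0.06
(3) = -0.27
(4) = 0.20
(5) = -0.00
(6) = 0.00
(7) = -0.16
(8) = 0.62
(9) = 0.10
(10) = 0.23
(11) = -0.34
(12) = 0.16
(13) = -0.53
(14) = 0.00
(15) = -0.03
(16) = 0.08
(17) = -0.53
(18) = 0.01
(19) = -0.53
(20) = 0.00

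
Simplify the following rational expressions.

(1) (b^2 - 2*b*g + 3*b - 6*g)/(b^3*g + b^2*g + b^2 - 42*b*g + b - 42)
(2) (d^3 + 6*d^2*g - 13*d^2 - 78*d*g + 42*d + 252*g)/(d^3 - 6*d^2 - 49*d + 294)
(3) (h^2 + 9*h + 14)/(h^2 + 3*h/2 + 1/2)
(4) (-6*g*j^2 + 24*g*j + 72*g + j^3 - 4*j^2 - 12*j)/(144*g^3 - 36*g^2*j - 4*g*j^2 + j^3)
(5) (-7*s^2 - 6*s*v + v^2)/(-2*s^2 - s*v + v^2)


(1) = (b^2 - 2*b*g + 3*b - 6*g)/(b^3*g + b^2*g + b^2 - 42*b*g + b - 42)
(2) = (d + 6*g)/(d + 7)
(3) = (2*h^2 + 18*h + 28)/(2*h^2 + 3*h + 1)
(4) = (-j^2 + 4*j + 12)/(24*g^2 - 2*g*j - j^2)
(5) = (7*s - v)/(2*s - v)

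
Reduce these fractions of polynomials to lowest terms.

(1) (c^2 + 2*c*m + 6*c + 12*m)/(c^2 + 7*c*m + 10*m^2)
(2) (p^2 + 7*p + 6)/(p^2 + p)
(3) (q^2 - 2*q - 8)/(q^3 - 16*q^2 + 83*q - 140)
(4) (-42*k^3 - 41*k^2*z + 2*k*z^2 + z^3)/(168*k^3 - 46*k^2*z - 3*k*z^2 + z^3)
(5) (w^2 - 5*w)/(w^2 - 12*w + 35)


(1) = (c + 6)/(c + 5*m)
(2) = (p + 6)/p
(3) = (q + 2)/(q^2 - 12*q + 35)
(4) = (k + z)/(-4*k + z)
(5) = w/(w - 7)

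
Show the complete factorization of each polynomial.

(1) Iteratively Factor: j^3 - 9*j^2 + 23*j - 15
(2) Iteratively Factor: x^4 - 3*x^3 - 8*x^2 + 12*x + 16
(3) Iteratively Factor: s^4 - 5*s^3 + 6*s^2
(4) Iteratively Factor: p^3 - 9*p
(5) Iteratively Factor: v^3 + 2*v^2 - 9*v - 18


(1) = (j - 1)*(j^2 - 8*j + 15) = (j - 3)*(j - 1)*(j - 5)
(2) = (x + 2)*(x^3 - 5*x^2 + 2*x + 8) = (x - 2)*(x + 2)*(x^2 - 3*x - 4) = (x - 2)*(x + 1)*(x + 2)*(x - 4)
(3) = (s - 2)*(s^3 - 3*s^2) = s*(s - 2)*(s^2 - 3*s) = s^2*(s - 2)*(s - 3)
(4) = (p)*(p^2 - 9) = p*(p + 3)*(p - 3)
(5) = (v - 3)*(v^2 + 5*v + 6) = (v - 3)*(v + 3)*(v + 2)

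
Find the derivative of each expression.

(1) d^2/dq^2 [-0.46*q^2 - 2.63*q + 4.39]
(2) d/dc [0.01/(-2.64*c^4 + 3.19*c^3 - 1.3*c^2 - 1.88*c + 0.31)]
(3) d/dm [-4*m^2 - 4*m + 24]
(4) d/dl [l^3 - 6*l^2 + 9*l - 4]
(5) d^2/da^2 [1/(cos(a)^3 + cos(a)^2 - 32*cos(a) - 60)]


(1) = -0.920000000000000
(2) = (0.1056*c^3 - 0.0957*c^2 + 0.026*c + 0.0188)/(2.64*c^4 - 3.19*c^3 + 1.3*c^2 + 1.88*c - 0.31)^2
(3) = -8*m - 4
(4) = 3*l^2 - 12*l + 9
(5) = ((-125*cos(a) + 8*cos(2*a) + 9*cos(3*a))*(cos(a)^3 + cos(a)^2 - 32*cos(a) - 60)/4 + 2*(3*cos(a)^2 + 2*cos(a) - 32)^2*sin(a)^2)/(cos(a)^3 + cos(a)^2 - 32*cos(a) - 60)^3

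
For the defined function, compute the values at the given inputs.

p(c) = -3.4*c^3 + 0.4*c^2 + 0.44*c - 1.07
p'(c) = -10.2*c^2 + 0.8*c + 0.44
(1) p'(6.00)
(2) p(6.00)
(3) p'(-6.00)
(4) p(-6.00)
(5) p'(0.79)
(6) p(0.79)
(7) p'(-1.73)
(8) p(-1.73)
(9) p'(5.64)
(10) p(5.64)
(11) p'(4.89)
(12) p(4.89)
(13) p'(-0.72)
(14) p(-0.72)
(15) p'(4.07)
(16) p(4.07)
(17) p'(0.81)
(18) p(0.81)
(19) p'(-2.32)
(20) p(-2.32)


(1) = -361.96
(2) = -718.43
(3) = -371.56
(4) = 745.09
(5) = -5.29
(6) = -2.15
(7) = -31.47
(8) = 16.97
(9) = -319.51
(10) = -595.85
(11) = -239.55
(12) = -386.92
(13) = -5.42
(14) = 0.09
(15) = -165.27
(16) = -221.88
(17) = -5.60
(18) = -2.26
(19) = -56.32
(20) = 42.52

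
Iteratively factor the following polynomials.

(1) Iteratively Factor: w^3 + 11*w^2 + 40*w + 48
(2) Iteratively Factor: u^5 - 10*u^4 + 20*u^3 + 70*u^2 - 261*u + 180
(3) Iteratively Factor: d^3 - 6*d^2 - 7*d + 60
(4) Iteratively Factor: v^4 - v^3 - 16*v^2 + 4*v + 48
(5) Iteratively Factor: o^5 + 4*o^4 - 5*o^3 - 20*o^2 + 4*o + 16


(1) = (w + 3)*(w^2 + 8*w + 16) = (w + 3)*(w + 4)*(w + 4)
(2) = (u - 1)*(u^4 - 9*u^3 + 11*u^2 + 81*u - 180) = (u - 4)*(u - 1)*(u^3 - 5*u^2 - 9*u + 45) = (u - 5)*(u - 4)*(u - 1)*(u^2 - 9) = (u - 5)*(u - 4)*(u - 1)*(u + 3)*(u - 3)
(3) = (d - 4)*(d^2 - 2*d - 15) = (d - 5)*(d - 4)*(d + 3)
(4) = (v + 3)*(v^3 - 4*v^2 - 4*v + 16) = (v - 4)*(v + 3)*(v^2 - 4) = (v - 4)*(v + 2)*(v + 3)*(v - 2)
(5) = (o - 1)*(o^4 + 5*o^3 - 20*o - 16) = (o - 1)*(o + 4)*(o^3 + o^2 - 4*o - 4) = (o - 2)*(o - 1)*(o + 4)*(o^2 + 3*o + 2) = (o - 2)*(o - 1)*(o + 2)*(o + 4)*(o + 1)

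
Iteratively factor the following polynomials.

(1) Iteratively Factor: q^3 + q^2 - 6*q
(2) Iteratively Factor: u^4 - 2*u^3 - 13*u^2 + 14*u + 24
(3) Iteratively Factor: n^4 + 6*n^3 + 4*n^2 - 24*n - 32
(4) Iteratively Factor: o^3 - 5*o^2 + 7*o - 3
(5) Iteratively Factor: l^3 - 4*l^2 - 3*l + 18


(1) = (q)*(q^2 + q - 6) = q*(q - 2)*(q + 3)
(2) = (u + 3)*(u^3 - 5*u^2 + 2*u + 8) = (u - 2)*(u + 3)*(u^2 - 3*u - 4) = (u - 2)*(u + 1)*(u + 3)*(u - 4)
(3) = (n - 2)*(n^3 + 8*n^2 + 20*n + 16) = (n - 2)*(n + 4)*(n^2 + 4*n + 4) = (n - 2)*(n + 2)*(n + 4)*(n + 2)
(4) = (o - 1)*(o^2 - 4*o + 3) = (o - 3)*(o - 1)*(o - 1)
(5) = (l - 3)*(l^2 - l - 6) = (l - 3)*(l + 2)*(l - 3)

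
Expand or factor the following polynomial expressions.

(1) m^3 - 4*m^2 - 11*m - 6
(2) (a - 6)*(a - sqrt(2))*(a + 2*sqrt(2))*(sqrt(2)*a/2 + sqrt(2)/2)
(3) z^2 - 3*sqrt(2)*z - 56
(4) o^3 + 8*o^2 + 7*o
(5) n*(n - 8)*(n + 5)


(1) = (m - 6)*(m + 1)^2
(2) = sqrt(2)*a^4/2 - 5*sqrt(2)*a^3/2 + a^3 - 5*sqrt(2)*a^2 - 5*a^2 - 6*a + 10*sqrt(2)*a + 12*sqrt(2)
(3) = (z - 7*sqrt(2))*(z + 4*sqrt(2))
(4) = o*(o + 1)*(o + 7)
(5) = n^3 - 3*n^2 - 40*n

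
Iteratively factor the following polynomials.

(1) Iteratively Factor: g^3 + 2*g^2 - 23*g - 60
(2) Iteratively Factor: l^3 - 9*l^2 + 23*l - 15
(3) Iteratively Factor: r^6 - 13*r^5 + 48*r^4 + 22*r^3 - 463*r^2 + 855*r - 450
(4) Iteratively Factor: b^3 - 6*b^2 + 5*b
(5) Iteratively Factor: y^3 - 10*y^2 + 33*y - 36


(1) = (g - 5)*(g^2 + 7*g + 12) = (g - 5)*(g + 4)*(g + 3)
(2) = (l - 1)*(l^2 - 8*l + 15) = (l - 3)*(l - 1)*(l - 5)
(3) = (r - 2)*(r^5 - 11*r^4 + 26*r^3 + 74*r^2 - 315*r + 225) = (r - 5)*(r - 2)*(r^4 - 6*r^3 - 4*r^2 + 54*r - 45) = (r - 5)*(r - 2)*(r + 3)*(r^3 - 9*r^2 + 23*r - 15) = (r - 5)*(r - 2)*(r - 1)*(r + 3)*(r^2 - 8*r + 15) = (r - 5)^2*(r - 2)*(r - 1)*(r + 3)*(r - 3)
(4) = (b - 5)*(b^2 - b) = (b - 5)*(b - 1)*(b)
(5) = (y - 3)*(y^2 - 7*y + 12) = (y - 3)^2*(y - 4)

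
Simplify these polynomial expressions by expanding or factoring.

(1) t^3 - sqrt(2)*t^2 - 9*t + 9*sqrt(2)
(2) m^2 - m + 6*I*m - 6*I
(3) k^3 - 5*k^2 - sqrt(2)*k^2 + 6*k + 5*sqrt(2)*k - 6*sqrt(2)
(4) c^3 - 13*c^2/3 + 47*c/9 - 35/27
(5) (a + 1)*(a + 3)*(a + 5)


(1) = (t - 3)*(t + 3)*(t - sqrt(2))
(2) = (m - 1)*(m + 6*I)
(3) = (k - 3)*(k - 2)*(k - sqrt(2))
(4) = (c - 7/3)*(c - 5/3)*(c - 1/3)
(5) = a^3 + 9*a^2 + 23*a + 15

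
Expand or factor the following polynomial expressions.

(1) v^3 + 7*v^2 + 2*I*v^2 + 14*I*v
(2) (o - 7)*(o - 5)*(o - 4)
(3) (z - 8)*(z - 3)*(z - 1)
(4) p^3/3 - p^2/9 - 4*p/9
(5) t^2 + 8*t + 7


(1) = v*(v + 7)*(v + 2*I)
(2) = o^3 - 16*o^2 + 83*o - 140
(3) = z^3 - 12*z^2 + 35*z - 24
(4) = p*(p/3 + 1/3)*(p - 4/3)
(5) = (t + 1)*(t + 7)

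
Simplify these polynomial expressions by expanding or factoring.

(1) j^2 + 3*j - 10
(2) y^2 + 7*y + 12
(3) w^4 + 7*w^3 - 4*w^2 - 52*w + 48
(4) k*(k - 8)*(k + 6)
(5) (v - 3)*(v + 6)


(1) = (j - 2)*(j + 5)
(2) = (y + 3)*(y + 4)
(3) = (w - 2)*(w - 1)*(w + 4)*(w + 6)
(4) = k^3 - 2*k^2 - 48*k
(5) = v^2 + 3*v - 18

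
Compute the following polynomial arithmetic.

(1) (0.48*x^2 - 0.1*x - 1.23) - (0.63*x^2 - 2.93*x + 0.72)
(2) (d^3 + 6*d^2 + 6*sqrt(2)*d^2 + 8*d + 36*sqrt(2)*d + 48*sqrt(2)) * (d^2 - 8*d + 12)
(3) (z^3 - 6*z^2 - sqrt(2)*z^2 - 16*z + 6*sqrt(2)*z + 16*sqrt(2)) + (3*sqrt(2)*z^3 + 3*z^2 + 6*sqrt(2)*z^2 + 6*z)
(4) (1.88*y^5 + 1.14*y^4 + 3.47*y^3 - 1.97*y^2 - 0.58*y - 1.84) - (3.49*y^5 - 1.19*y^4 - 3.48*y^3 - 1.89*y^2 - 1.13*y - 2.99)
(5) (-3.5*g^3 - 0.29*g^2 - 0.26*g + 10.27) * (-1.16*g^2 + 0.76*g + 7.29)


(1) = -0.15*x^2 + 2.83*x - 1.95
(2) = d^5 - 2*d^4 + 6*sqrt(2)*d^4 - 28*d^3 - 12*sqrt(2)*d^3 - 168*sqrt(2)*d^2 + 8*d^2 + 48*sqrt(2)*d + 96*d + 576*sqrt(2)
(3) = z^3 + 3*sqrt(2)*z^3 - 3*z^2 + 5*sqrt(2)*z^2 - 10*z + 6*sqrt(2)*z + 16*sqrt(2)
(4) = -1.61*y^5 + 2.33*y^4 + 6.95*y^3 - 0.08*y^2 + 0.55*y + 1.15
(5) = 4.06*g^5 - 2.3236*g^4 - 25.4338*g^3 - 14.2249*g^2 + 5.9098*g + 74.8683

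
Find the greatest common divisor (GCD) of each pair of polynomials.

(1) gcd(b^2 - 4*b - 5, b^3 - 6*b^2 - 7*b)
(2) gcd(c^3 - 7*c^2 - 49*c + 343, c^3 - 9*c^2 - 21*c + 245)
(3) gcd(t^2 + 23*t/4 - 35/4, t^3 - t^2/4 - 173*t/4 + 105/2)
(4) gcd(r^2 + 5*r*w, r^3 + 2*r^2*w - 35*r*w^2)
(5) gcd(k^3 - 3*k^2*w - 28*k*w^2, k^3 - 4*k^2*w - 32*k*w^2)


(1) = b + 1
(2) = gcd((c - 7)^2*(c + 7), (c - 7)^2*(c + 5)) = c^2 - 14*c + 49
(3) = t^2 + 23*t/4 - 35/4
(4) = r
(5) = gcd(k*(k - 7*w)*(k + 4*w), k*(k - 8*w)*(k + 4*w)) = k^2 + 4*k*w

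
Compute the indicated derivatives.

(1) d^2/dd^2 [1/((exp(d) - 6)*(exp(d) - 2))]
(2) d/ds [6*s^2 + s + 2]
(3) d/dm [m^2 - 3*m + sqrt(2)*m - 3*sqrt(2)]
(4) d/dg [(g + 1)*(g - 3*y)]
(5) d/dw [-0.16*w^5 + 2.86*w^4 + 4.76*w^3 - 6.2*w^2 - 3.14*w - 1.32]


(1) = 4*(exp(3*d) - 6*exp(2*d) + 4*exp(d) + 24)*exp(d)/(exp(6*d) - 24*exp(5*d) + 228*exp(4*d) - 1088*exp(3*d) + 2736*exp(2*d) - 3456*exp(d) + 1728)
(2) = 12*s + 1
(3) = 2*m - 3 + sqrt(2)
(4) = 2*g - 3*y + 1
(5) = -0.8*w^4 + 11.44*w^3 + 14.28*w^2 - 12.4*w - 3.14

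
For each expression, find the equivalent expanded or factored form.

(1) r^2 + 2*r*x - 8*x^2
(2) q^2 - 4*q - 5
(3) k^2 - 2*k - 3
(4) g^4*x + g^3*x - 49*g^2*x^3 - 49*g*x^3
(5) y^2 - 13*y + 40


(1) = (r - 2*x)*(r + 4*x)
(2) = (q - 5)*(q + 1)
(3) = (k - 3)*(k + 1)
(4) = g*(g - 7*x)*(g + 7*x)*(g*x + x)
(5) = (y - 8)*(y - 5)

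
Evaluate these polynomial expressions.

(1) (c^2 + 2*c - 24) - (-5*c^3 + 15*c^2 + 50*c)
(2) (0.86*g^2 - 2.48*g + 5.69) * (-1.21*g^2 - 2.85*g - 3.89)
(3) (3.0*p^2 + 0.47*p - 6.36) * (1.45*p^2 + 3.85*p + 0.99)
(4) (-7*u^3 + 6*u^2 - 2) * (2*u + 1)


(1) = 5*c^3 - 14*c^2 - 48*c - 24
(2) = -1.0406*g^4 + 0.5498*g^3 - 3.1623*g^2 - 6.5693*g - 22.1341
(3) = 4.35*p^4 + 12.2315*p^3 - 4.4425*p^2 - 24.0207*p - 6.2964
(4) = -14*u^4 + 5*u^3 + 6*u^2 - 4*u - 2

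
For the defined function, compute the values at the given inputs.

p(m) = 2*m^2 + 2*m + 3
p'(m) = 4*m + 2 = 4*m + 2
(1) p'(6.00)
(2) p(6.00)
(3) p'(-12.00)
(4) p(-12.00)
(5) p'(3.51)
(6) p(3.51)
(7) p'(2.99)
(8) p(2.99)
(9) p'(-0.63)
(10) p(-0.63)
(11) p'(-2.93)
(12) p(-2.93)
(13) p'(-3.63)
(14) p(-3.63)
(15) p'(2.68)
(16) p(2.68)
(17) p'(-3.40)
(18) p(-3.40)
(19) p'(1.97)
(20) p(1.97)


(1) = 26.00
(2) = 87.00
(3) = -46.00
(4) = 267.00
(5) = 16.04
(6) = 34.66
(7) = 13.96
(8) = 26.86
(9) = -0.52
(10) = 2.53
(11) = -9.72
(12) = 14.31
(13) = -12.52
(14) = 22.09
(15) = 12.72
(16) = 22.72
(17) = -11.60
(18) = 19.32
(19) = 9.88
(20) = 14.70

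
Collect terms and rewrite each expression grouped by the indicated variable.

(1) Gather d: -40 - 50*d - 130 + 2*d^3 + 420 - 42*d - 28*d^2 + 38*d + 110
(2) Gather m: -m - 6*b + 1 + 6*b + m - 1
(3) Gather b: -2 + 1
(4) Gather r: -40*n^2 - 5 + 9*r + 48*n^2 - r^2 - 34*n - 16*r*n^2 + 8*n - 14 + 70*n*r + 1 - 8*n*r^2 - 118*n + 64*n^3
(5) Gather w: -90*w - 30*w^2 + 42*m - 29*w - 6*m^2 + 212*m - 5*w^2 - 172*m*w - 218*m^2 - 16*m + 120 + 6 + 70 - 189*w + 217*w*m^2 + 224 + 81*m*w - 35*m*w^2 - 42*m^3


(1) = 2*d^3 - 28*d^2 - 54*d + 360
(2) = 0
(3) = -1
(4) = 64*n^3 + 8*n^2 - 144*n + r^2*(-8*n - 1) + r*(-16*n^2 + 70*n + 9) - 18
(5) = -42*m^3 - 224*m^2 + 238*m + w^2*(-35*m - 35) + w*(217*m^2 - 91*m - 308) + 420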